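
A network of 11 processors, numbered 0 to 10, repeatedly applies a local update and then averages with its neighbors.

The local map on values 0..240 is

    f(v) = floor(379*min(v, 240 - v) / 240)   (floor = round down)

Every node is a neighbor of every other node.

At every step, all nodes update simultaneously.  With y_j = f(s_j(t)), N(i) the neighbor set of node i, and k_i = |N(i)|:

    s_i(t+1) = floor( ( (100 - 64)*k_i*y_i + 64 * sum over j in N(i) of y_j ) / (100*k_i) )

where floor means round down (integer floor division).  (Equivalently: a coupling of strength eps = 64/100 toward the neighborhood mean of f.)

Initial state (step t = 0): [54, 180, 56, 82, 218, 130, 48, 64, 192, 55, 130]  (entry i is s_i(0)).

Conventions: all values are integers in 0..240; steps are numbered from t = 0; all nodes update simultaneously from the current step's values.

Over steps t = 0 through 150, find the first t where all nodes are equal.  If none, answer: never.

Answer: 7
Key observation: Synchronization is absorbing here: once all nodes are equal they stay equal, and step 7 is the first all-equal step.

Derivation:
t=0: [54, 180, 56, 82, 218, 130, 48, 64, 192, 55, 130]  (not all equal)
t=1: [96, 99, 97, 109, 81, 122, 93, 101, 93, 96, 122]  (not all equal)
t=2: [155, 157, 156, 161, 148, 165, 154, 157, 154, 155, 165]  (not all equal)
t=3: [131, 130, 131, 128, 134, 126, 131, 130, 131, 131, 126]  (not all equal)
t=4: [173, 173, 173, 174, 171, 175, 173, 173, 173, 173, 175]  (not all equal)
t=5: [104, 104, 104, 104, 105, 103, 104, 104, 104, 104, 103]  (not all equal)
t=6: [163, 163, 163, 163, 164, 163, 163, 163, 163, 163, 163]  (not all equal)
t=7: [120, 120, 120, 120, 120, 120, 120, 120, 120, 120, 120]  (all equal)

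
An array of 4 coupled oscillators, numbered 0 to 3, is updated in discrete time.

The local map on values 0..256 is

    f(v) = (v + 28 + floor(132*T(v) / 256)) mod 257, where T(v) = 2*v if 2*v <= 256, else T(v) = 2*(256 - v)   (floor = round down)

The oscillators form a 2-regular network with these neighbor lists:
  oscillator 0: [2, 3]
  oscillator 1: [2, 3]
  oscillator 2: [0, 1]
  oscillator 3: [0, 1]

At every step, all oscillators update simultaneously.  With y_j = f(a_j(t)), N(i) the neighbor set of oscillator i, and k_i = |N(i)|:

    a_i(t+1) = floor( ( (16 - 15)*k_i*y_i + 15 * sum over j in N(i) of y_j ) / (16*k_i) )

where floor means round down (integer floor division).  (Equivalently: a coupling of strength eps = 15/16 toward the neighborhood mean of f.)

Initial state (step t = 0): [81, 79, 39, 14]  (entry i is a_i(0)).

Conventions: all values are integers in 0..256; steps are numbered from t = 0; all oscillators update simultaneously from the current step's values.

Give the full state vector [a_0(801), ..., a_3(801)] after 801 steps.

Answer: [33, 33, 103, 103]
Key observation: The state at step 3, [33, 33, 103, 103], reappears at step 9: the system is in a cycle of period 6 from step 3 on.  Therefore the state at step 801 equals the state at step 3 + ((801 - 3) mod 6) = 3, which is [33, 33, 103, 103].

Derivation:
t=0: [81, 79, 39, 14]
t=1: [88, 88, 184, 181]
t=2: [40, 40, 194, 194]
t=3: [33, 33, 103, 103]
t=4: [228, 228, 103, 103]
t=5: [223, 223, 40, 40]
t=6: [103, 103, 33, 33]
t=7: [103, 103, 228, 228]
t=8: [40, 40, 223, 223]
t=9: [33, 33, 103, 103]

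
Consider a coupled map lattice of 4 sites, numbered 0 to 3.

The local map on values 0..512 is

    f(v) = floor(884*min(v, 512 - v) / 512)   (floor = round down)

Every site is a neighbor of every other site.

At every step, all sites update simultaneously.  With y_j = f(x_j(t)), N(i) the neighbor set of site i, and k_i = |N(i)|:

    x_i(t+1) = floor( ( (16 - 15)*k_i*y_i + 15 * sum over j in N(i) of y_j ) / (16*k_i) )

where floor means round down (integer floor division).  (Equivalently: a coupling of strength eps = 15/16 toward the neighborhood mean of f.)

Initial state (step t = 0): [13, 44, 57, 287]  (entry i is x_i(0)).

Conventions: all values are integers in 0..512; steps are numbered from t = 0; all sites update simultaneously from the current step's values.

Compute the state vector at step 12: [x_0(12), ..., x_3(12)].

Simulating step by step:
t=0: [13, 44, 57, 287]
t=1: [176, 163, 157, 85]
t=2: [237, 242, 245, 276]
t=3: [415, 413, 411, 415]
t=4: [170, 169, 168, 170]
t=5: [291, 291, 292, 291]
t=6: [380, 380, 380, 380]
t=7: [227, 227, 227, 227]
t=8: [391, 391, 391, 391]
t=9: [208, 208, 208, 208]
t=10: [359, 359, 359, 359]
t=11: [264, 264, 264, 264]
t=12: [428, 428, 428, 428]

Answer: [428, 428, 428, 428]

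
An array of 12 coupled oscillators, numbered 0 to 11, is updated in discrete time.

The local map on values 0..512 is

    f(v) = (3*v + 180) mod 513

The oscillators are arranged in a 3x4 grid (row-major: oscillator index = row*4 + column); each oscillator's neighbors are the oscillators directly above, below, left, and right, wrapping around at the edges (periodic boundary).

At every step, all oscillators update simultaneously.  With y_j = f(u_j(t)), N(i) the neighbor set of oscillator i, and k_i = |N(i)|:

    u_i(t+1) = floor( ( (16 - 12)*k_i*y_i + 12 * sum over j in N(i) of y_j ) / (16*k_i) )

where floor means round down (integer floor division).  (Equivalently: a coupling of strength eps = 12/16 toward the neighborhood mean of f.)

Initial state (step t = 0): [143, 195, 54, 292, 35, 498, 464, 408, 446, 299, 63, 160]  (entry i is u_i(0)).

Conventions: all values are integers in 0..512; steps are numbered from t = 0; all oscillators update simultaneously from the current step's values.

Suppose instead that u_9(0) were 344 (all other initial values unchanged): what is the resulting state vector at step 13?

Answer: [276, 288, 229, 281, 351, 326, 304, 318, 374, 347, 327, 339]
Key observation: This trace re-runs the system from the modified initial state.

Derivation:
t=0: [143, 195, 54, 292, 35, 498, 464, 408, 446, 344, 63, 160]
t=1: [222, 205, 213, 188, 277, 175, 237, 187, 256, 280, 225, 274]
t=2: [354, 321, 307, 312, 347, 360, 294, 356, 451, 361, 400, 354]
t=3: [224, 172, 130, 159, 269, 168, 174, 156, 288, 286, 194, 273]
t=4: [238, 154, 157, 226, 242, 203, 162, 276, 250, 119, 201, 223]
t=5: [336, 185, 202, 339, 392, 200, 259, 353, 316, 210, 189, 370]
t=6: [195, 242, 269, 213, 222, 309, 296, 279, 222, 228, 298, 201]
t=7: [318, 315, 266, 357, 302, 230, 218, 304, 309, 248, 225, 290]
t=8: [114, 276, 301, 180, 129, 256, 310, 134, 133, 267, 314, 139]
t=9: [156, 305, 179, 92, 122, 315, 144, 97, 131, 321, 153, 103]
t=10: [149, 121, 191, 357, 151, 84, 193, 319, 160, 95, 201, 330]
t=11: [126, 242, 204, 170, 180, 269, 258, 165, 194, 281, 272, 177]
t=12: [203, 343, 349, 172, 226, 409, 372, 232, 242, 427, 388, 250]
t=13: [276, 288, 229, 281, 351, 326, 304, 318, 374, 347, 327, 339]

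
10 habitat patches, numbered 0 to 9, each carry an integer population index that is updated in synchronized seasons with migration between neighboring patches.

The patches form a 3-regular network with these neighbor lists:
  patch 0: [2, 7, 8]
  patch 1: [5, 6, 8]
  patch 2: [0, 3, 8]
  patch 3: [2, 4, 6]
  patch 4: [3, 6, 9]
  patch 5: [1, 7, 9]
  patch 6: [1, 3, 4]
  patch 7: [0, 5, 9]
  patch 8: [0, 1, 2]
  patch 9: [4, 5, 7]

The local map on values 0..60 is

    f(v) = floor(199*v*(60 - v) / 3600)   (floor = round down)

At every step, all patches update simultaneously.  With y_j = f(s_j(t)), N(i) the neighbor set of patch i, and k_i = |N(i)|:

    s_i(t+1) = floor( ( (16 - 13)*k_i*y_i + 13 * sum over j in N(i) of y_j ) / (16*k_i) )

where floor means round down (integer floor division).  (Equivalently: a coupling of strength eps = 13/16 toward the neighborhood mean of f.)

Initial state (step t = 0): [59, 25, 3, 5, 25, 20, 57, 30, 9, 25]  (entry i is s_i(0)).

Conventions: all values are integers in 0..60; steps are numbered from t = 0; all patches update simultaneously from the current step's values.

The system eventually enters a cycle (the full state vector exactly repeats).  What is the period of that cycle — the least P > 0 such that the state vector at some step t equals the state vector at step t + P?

Simulating step by step:
t=0: [59, 25, 3, 5, 25, 20, 57, 30, 9, 25]
t=1: [23, 30, 13, 20, 28, 47, 31, 34, 20, 47]
t=2: [42, 43, 42, 43, 43, 41, 47, 39, 43, 41]
t=3: [41, 38, 40, 38, 38, 42, 38, 42, 40, 42]
t=4: [43, 44, 44, 45, 44, 42, 46, 41, 44, 42]
t=5: [39, 38, 38, 37, 37, 40, 37, 41, 38, 40]
t=6: [45, 45, 46, 46, 46, 44, 46, 44, 45, 44]
t=7: [36, 36, 36, 35, 35, 37, 35, 37, 36, 37]
t=8: [47, 47, 47, 47, 47, 47, 47, 47, 47, 47]
t=9: [33, 33, 33, 33, 33, 33, 33, 33, 33, 33]
t=10: [49, 49, 49, 49, 49, 49, 49, 49, 49, 49]
t=11: [29, 29, 29, 29, 29, 29, 29, 29, 29, 29]
t=12: [49, 49, 49, 49, 49, 49, 49, 49, 49, 49]

Answer: 2
Key observation: The state at step 10, [49, 49, 49, 49, 49, 49, 49, 49, 49, 49], reappears at step 12 — and no state repeats earlier — so the cycle the system enters has period 2.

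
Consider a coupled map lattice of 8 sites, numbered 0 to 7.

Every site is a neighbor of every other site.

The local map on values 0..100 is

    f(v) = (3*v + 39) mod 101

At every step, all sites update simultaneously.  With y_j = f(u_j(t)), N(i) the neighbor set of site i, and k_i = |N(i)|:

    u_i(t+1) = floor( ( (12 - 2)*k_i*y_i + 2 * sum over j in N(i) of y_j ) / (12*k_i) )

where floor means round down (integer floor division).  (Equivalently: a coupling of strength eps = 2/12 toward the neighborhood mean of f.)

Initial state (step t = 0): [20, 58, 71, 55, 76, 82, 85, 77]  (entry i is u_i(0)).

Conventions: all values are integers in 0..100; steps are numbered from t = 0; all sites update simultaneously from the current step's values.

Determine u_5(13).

Answer: u_5(13) = 64

Derivation:
t=0: [20, 58, 71, 55, 76, 82, 85, 77]
t=1: [91, 20, 51, 12, 63, 78, 85, 66]
t=2: [19, 92, 85, 72, 32, 69, 86, 40]
t=3: [89, 21, 86, 54, 39, 47, 88, 58]
t=4: [10, 9, 85, 89, 52, 72, 8, 17]
t=5: [68, 66, 87, 15, 88, 55, 63, 85]
t=6: [42, 37, 88, 77, 9, 10, 30, 83]
t=7: [62, 49, 10, 65, 63, 66, 32, 79]
t=8: [27, 77, 64, 34, 30, 37, 36, 68]
t=9: [23, 62, 31, 40, 30, 47, 44, 40]
t=10: [14, 27, 33, 55, 31, 72, 65, 55]
t=11: [71, 21, 36, 7, 31, 49, 32, 7]
t=12: [49, 9, 45, 57, 33, 77, 36, 57]
t=13: [78, 62, 68, 15, 39, 64, 46, 15]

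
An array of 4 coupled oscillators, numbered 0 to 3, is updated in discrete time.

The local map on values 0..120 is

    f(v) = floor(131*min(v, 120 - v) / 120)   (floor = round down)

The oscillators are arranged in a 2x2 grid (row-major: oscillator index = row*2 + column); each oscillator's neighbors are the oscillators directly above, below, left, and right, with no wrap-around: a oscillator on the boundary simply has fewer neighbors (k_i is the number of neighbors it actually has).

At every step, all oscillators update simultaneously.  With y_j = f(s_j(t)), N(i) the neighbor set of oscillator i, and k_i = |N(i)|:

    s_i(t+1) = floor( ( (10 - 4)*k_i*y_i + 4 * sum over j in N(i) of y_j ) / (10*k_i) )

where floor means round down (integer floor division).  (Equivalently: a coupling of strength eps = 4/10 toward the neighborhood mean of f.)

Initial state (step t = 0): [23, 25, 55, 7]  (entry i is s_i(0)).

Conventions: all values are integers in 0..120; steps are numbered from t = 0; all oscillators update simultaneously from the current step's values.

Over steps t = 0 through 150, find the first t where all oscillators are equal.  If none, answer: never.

Simulating step by step:
t=0: [23, 25, 55, 7]  (not all equal)
t=1: [32, 22, 42, 21]  (not all equal)
t=2: [34, 25, 38, 27]  (not all equal)
t=3: [35, 29, 37, 31]  (not all equal)
t=4: [37, 32, 38, 34]  (not all equal)
t=5: [39, 35, 40, 37]  (not all equal)
t=6: [41, 39, 42, 40]  (not all equal)
t=7: [43, 42, 44, 43]  (not all equal)
t=8: [46, 45, 47, 46]  (not all equal)
t=9: [50, 49, 50, 50]  (not all equal)
t=10: [53, 53, 54, 53]  (not all equal)
t=11: [57, 57, 57, 57]  (all equal)

Answer: 11
Key observation: Synchronization is absorbing here: once all oscillators are equal they stay equal, and step 11 is the first all-equal step.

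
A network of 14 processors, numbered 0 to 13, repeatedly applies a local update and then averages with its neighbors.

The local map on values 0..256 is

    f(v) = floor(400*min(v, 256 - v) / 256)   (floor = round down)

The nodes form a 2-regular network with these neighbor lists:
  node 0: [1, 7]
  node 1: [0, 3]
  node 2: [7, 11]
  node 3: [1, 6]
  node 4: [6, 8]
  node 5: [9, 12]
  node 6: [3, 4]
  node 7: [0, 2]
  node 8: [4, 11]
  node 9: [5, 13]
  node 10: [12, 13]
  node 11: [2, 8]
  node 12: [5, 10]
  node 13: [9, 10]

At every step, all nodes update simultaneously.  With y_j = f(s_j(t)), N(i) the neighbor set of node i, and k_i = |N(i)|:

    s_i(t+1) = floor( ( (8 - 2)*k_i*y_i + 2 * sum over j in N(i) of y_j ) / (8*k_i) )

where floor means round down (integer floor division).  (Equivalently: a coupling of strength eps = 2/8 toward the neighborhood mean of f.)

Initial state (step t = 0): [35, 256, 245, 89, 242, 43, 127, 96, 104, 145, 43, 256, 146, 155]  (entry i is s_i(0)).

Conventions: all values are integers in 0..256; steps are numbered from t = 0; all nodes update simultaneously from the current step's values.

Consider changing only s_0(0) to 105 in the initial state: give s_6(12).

Answer: s_6(12) = 124
Key observation: This trace re-runs the system from the modified initial state.

Derivation:
t=0: [105, 256, 245, 89, 242, 43, 127, 96, 104, 145, 43, 256, 146, 155]
t=1: [141, 37, 31, 129, 60, 93, 168, 135, 124, 157, 91, 22, 145, 147]
t=2: [165, 89, 63, 172, 111, 149, 139, 170, 160, 154, 149, 55, 165, 164]
t=3: [140, 138, 100, 138, 171, 162, 174, 130, 144, 158, 160, 94, 148, 148]
t=4: [183, 183, 159, 177, 136, 149, 135, 189, 166, 154, 154, 150, 163, 163]
t=5: [112, 115, 146, 130, 181, 163, 180, 111, 149, 158, 155, 160, 149, 148]
t=6: [175, 180, 168, 184, 123, 148, 127, 173, 158, 153, 159, 154, 163, 164]
t=7: [125, 118, 138, 123, 187, 164, 186, 129, 158, 158, 149, 155, 148, 146]
t=8: [194, 186, 182, 180, 113, 147, 119, 195, 147, 154, 167, 159, 164, 168]
t=9: [97, 108, 117, 125, 176, 165, 175, 97, 168, 157, 139, 148, 145, 140]
t=10: [153, 169, 176, 183, 126, 147, 134, 154, 139, 155, 180, 165, 170, 177]
t=11: [156, 135, 131, 126, 193, 163, 181, 154, 178, 154, 120, 144, 136, 126]
t=12: [160, 185, 188, 185, 103, 152, 124, 163, 124, 161, 188, 170, 181, 190]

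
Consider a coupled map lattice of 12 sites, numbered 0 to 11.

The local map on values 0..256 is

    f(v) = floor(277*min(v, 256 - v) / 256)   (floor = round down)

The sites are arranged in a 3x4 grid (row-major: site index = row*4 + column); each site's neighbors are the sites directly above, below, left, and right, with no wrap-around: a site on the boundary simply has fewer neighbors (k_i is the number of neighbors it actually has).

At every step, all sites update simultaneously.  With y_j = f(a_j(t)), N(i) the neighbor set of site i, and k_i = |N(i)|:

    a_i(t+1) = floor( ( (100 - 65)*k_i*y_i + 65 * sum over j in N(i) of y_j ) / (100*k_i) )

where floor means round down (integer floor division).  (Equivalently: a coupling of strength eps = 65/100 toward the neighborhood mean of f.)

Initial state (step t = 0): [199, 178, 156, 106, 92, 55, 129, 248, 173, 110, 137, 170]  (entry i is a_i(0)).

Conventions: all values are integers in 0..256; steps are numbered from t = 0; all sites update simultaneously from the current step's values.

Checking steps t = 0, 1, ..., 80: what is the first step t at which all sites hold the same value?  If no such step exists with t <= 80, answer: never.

Answer: never
Key observation: The state at step 15 reappears at step 19 — the system is in a cycle of period 4 from step 15 on.  No step 0..19 is synchronized, and the cycle repeats forever, so no step up to 80 (or ever) has all sites equal.

Derivation:
t=0: [199, 178, 156, 106, 92, 55, 129, 248, 173, 110, 137, 170]  (not all equal)
t=1: [80, 78, 110, 77, 79, 91, 97, 77, 102, 101, 120, 76]  (not all equal)
t=2: [85, 95, 100, 94, 93, 96, 106, 87, 101, 111, 109, 97]  (not all equal)
t=3: [97, 101, 106, 101, 100, 106, 108, 102, 109, 113, 114, 104]  (not all equal)
t=4: [106, 110, 112, 110, 110, 113, 115, 111, 115, 119, 118, 114]  (not all equal)
t=5: [117, 119, 120, 119, 119, 122, 123, 121, 123, 125, 125, 123]  (not all equal)
t=6: [127, 128, 129, 128, 129, 131, 132, 130, 132, 133, 134, 132]  (not all equal)
t=7: [137, 136, 136, 137, 135, 135, 134, 135, 134, 133, 133, 134]  (not all equal)
t=8: [128, 129, 129, 128, 130, 130, 131, 130, 131, 132, 132, 131]  (not all equal)
t=9: [137, 137, 136, 137, 136, 135, 135, 136, 135, 134, 134, 135]  (not all equal)
t=10: [128, 128, 128, 128, 129, 129, 130, 129, 130, 131, 131, 130]  (not all equal)
t=11: [137, 137, 137, 137, 137, 136, 136, 136, 136, 135, 135, 136]  (not all equal)
t=12: [128, 128, 128, 128, 128, 128, 129, 128, 129, 129, 129, 129]  (not all equal)
t=13: [138, 138, 137, 138, 137, 137, 137, 137, 137, 137, 137, 137]  (not all equal)
t=14: [127, 127, 127, 127, 127, 127, 128, 127, 128, 128, 128, 128]  (not all equal)
t=15: [137, 137, 137, 137, 137, 137, 137, 137, 137, 137, 138, 137]  (not all equal)
t=16: [128, 128, 128, 128, 128, 128, 127, 128, 128, 127, 127, 127]  (not all equal)
t=17: [138, 138, 137, 138, 138, 137, 137, 137, 137, 137, 137, 137]  (not all equal)
t=18: [127, 127, 127, 127, 127, 127, 128, 127, 127, 128, 128, 128]  (not all equal)
t=19: [137, 137, 137, 137, 137, 137, 137, 137, 137, 137, 138, 137]  (not all equal)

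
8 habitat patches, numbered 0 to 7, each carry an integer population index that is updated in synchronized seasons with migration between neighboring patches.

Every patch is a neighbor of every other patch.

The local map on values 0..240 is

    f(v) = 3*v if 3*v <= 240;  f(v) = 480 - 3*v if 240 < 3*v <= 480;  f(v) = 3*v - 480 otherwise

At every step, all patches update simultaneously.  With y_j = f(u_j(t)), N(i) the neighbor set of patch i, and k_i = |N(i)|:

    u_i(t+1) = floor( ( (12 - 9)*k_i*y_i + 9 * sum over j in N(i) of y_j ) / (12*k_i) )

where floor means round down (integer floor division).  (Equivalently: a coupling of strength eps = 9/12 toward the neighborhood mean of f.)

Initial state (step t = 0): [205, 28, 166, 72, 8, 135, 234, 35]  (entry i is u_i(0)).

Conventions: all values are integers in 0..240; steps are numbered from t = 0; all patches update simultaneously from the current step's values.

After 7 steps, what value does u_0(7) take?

Answer: u_0(7) = 34

Derivation:
t=0: [205, 28, 166, 72, 8, 135, 234, 35]
t=1: [113, 106, 96, 125, 97, 104, 125, 109]
t=2: [150, 153, 157, 145, 157, 154, 145, 152]
t=3: [25, 24, 22, 27, 22, 24, 27, 24]
t=4: [73, 72, 72, 74, 72, 72, 74, 72]
t=5: [218, 217, 217, 218, 217, 217, 218, 217]
t=6: [172, 171, 171, 172, 171, 171, 172, 171]
t=7: [34, 33, 33, 34, 33, 33, 34, 33]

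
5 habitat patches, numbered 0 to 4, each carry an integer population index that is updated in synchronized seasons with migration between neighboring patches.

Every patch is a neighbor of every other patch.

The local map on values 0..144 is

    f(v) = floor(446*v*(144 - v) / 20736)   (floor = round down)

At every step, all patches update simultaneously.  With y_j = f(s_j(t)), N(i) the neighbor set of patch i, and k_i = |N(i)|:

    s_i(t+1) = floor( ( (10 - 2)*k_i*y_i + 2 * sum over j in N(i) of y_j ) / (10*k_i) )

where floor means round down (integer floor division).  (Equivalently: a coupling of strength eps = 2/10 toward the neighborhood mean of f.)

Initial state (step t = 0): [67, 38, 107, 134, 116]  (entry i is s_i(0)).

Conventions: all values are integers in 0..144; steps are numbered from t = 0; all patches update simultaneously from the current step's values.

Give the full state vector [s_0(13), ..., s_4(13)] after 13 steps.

Simulating step by step:
t=0: [67, 38, 107, 134, 116]
t=1: [101, 83, 82, 39, 70]
t=2: [95, 106, 107, 91, 108]
t=3: [97, 87, 86, 100, 85]
t=4: [99, 105, 105, 96, 105]
t=5: [94, 88, 88, 97, 88]
t=6: [101, 104, 104, 99, 104]
t=7: [92, 89, 89, 94, 89]
t=8: [102, 104, 104, 101, 104]
t=9: [91, 89, 89, 92, 89]
t=10: [103, 104, 104, 102, 104]
t=11: [89, 89, 89, 91, 89]
t=12: [104, 104, 104, 103, 104]
t=13: [89, 89, 89, 89, 89]

Answer: [89, 89, 89, 89, 89]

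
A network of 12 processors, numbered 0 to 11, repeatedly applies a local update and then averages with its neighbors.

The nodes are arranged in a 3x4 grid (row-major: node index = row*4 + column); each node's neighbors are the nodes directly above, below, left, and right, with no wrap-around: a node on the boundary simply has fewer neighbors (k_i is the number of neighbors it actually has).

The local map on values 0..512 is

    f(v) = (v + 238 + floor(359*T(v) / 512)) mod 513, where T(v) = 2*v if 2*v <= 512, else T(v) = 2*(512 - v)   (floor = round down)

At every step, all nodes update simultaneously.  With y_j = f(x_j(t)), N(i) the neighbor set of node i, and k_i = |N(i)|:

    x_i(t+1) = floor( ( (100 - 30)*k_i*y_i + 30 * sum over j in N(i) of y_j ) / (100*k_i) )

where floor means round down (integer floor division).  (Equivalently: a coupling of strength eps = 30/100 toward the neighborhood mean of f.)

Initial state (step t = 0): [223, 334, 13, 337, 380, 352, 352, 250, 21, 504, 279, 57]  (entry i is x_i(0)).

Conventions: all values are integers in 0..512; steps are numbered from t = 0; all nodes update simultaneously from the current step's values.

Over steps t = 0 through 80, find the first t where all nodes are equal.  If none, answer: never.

Answer: 5
Key observation: Synchronization is absorbing here: once all nodes are equal they stay equal, and step 5 is the first all-equal step.

Derivation:
t=0: [223, 334, 13, 337, 380, 352, 352, 250, 21, 504, 279, 57]  (not all equal)
t=1: [271, 298, 279, 304, 287, 296, 302, 325, 281, 259, 322, 360]  (not all equal)
t=2: [330, 324, 327, 320, 327, 324, 320, 312, 330, 333, 314, 302]  (not all equal)
t=3: [310, 311, 311, 314, 310, 311, 314, 316, 310, 310, 315, 319]  (not all equal)
t=4: [317, 317, 316, 316, 317, 317, 316, 315, 318, 317, 316, 314]  (not all equal)
t=5: [315, 315, 315, 315, 315, 315, 315, 315, 315, 315, 315, 315]  (all equal)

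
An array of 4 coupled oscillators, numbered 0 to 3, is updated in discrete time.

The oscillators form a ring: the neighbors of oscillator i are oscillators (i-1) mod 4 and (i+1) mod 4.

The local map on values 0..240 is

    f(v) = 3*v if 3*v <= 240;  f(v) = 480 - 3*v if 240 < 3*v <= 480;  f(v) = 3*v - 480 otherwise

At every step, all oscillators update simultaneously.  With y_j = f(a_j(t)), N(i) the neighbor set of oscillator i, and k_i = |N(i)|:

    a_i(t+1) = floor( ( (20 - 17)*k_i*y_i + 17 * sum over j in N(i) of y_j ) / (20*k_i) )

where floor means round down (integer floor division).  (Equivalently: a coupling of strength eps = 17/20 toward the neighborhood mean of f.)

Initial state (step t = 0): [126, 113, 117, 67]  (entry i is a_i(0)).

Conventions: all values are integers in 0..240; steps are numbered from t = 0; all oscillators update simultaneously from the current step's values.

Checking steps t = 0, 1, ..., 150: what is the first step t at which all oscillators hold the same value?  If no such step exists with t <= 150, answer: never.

Simulating step by step:
t=0: [126, 113, 117, 67]  (not all equal)
t=1: [160, 119, 164, 128]  (not all equal)
t=2: [93, 23, 94, 19]  (not all equal)
t=3: [83, 179, 83, 178]  (not all equal)
t=4: [81, 204, 81, 204]  (not all equal)
t=5: [147, 221, 147, 221]  (not all equal)
t=6: [161, 60, 161, 60]  (not all equal)
t=7: [153, 29, 153, 29]  (not all equal)
t=8: [77, 30, 77, 30]  (not all equal)
t=9: [111, 209, 111, 209]  (not all equal)
t=10: [147, 147, 147, 147]  (all equal)

Answer: 10
Key observation: Synchronization is absorbing here: once all oscillators are equal they stay equal, and step 10 is the first all-equal step.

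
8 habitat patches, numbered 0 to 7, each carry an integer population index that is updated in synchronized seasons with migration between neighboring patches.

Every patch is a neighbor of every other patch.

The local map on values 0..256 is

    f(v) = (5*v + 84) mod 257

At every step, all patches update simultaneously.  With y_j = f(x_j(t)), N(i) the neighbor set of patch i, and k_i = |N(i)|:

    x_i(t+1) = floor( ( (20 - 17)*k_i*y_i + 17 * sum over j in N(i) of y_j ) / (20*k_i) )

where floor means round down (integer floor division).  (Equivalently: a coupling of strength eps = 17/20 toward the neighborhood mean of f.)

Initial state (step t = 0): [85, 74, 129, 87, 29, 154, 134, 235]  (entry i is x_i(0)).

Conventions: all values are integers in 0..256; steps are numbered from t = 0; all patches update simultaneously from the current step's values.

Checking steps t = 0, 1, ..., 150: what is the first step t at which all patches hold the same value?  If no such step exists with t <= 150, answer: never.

Simulating step by step:
t=0: [85, 74, 129, 87, 29, 154, 134, 235]  (not all equal)
t=1: [183, 181, 182, 176, 182, 178, 183, 182]  (not all equal)
t=2: [217, 217, 217, 216, 217, 216, 217, 217]  (not all equal)
t=3: [139, 139, 139, 139, 139, 139, 139, 139]  (all equal)

Answer: 3
Key observation: Synchronization is absorbing here: once all patches are equal they stay equal, and step 3 is the first all-equal step.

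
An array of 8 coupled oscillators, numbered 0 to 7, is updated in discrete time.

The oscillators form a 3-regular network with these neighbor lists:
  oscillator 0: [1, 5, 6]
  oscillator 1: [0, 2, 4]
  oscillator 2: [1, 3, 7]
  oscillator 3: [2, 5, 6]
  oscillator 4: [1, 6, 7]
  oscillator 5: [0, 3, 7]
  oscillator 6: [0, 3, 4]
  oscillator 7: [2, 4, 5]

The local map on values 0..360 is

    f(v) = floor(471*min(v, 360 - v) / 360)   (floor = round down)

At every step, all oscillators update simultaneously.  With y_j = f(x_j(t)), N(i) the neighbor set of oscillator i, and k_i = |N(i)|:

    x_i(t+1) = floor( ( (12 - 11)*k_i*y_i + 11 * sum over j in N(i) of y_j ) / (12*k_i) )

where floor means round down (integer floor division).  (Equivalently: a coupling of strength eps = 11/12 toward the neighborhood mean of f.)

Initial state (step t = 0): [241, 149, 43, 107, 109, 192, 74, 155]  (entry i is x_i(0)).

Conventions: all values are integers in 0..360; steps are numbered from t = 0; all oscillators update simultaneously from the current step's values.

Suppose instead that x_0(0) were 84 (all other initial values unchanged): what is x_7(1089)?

Simulating step by step:
t=0: [84, 149, 43, 107, 109, 192, 74, 155]
t=1: [164, 109, 168, 124, 162, 155, 127, 144]
t=2: [173, 208, 168, 192, 169, 189, 193, 208]
t=3: [214, 220, 206, 219, 206, 215, 221, 219]
t=4: [184, 196, 185, 189, 184, 186, 191, 195]
t=5: [221, 228, 218, 225, 217, 223, 227, 227]
t=6: [175, 183, 174, 179, 174, 177, 180, 182]
t=7: [231, 227, 231, 231, 232, 231, 230, 228]
t=8: [170, 168, 171, 168, 171, 169, 167, 168]
t=9: [219, 222, 219, 220, 219, 220, 221, 222]
t=10: [181, 183, 181, 182, 180, 182, 183, 183]
t=11: [231, 234, 231, 232, 231, 232, 233, 233]
t=12: [165, 167, 165, 167, 165, 167, 167, 167]
t=13: [217, 215, 217, 217, 217, 217, 216, 216]
t=14: [187, 187, 187, 187, 188, 187, 187, 187]
t=15: [226, 225, 226, 226, 225, 226, 225, 225]
t=16: [175, 175, 175, 175, 176, 175, 175, 175]
t=17: [228, 228, 228, 228, 228, 228, 228, 228]
t=18: [172, 172, 172, 172, 172, 172, 172, 172]
t=19: [225, 225, 225, 225, 225, 225, 225, 225]
t=20: [176, 176, 176, 176, 176, 176, 176, 176]
t=21: [230, 230, 230, 230, 230, 230, 230, 230]
t=22: [170, 170, 170, 170, 170, 170, 170, 170]
t=23: [222, 222, 222, 222, 222, 222, 222, 222]
t=24: [180, 180, 180, 180, 180, 180, 180, 180]
t=25: [235, 235, 235, 235, 235, 235, 235, 235]
t=26: [163, 163, 163, 163, 163, 163, 163, 163]
t=27: [213, 213, 213, 213, 213, 213, 213, 213]
t=28: [192, 192, 192, 192, 192, 192, 192, 192]
t=29: [219, 219, 219, 219, 219, 219, 219, 219]
t=30: [184, 184, 184, 184, 184, 184, 184, 184]
t=31: [230, 230, 230, 230, 230, 230, 230, 230]

Answer: x_7(1089) = 219
Key observation: The state at step 21, [230, 230, 230, 230, 230, 230, 230, 230], reappears at step 31: the system is in a cycle of period 10 from step 21 on.  Therefore the state at step 1089 equals the state at step 21 + ((1089 - 21) mod 10) = 29, which is [219, 219, 219, 219, 219, 219, 219, 219].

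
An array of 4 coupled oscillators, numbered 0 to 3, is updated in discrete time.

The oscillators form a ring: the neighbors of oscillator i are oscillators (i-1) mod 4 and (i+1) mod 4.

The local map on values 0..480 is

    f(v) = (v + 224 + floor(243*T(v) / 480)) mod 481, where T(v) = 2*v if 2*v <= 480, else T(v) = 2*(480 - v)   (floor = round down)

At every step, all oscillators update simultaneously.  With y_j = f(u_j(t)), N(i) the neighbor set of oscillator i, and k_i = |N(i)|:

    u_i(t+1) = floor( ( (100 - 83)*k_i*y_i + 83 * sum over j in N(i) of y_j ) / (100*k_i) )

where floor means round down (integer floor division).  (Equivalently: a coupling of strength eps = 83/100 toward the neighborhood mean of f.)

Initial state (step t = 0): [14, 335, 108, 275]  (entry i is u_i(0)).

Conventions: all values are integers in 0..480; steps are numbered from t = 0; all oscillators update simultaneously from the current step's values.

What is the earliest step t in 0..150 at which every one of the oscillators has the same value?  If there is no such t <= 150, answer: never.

Simulating step by step:
t=0: [14, 335, 108, 275]  (not all equal)
t=1: [229, 325, 261, 325]  (not all equal)
t=2: [220, 215, 224, 215]  (not all equal)
t=3: [176, 186, 178, 186]  (not all equal)
t=4: [113, 102, 114, 102]  (not all equal)
t=5: [432, 448, 433, 448]  (not all equal)
t=6: [223, 223, 223, 223]  (all equal)

Answer: 6
Key observation: Synchronization is absorbing here: once all oscillators are equal they stay equal, and step 6 is the first all-equal step.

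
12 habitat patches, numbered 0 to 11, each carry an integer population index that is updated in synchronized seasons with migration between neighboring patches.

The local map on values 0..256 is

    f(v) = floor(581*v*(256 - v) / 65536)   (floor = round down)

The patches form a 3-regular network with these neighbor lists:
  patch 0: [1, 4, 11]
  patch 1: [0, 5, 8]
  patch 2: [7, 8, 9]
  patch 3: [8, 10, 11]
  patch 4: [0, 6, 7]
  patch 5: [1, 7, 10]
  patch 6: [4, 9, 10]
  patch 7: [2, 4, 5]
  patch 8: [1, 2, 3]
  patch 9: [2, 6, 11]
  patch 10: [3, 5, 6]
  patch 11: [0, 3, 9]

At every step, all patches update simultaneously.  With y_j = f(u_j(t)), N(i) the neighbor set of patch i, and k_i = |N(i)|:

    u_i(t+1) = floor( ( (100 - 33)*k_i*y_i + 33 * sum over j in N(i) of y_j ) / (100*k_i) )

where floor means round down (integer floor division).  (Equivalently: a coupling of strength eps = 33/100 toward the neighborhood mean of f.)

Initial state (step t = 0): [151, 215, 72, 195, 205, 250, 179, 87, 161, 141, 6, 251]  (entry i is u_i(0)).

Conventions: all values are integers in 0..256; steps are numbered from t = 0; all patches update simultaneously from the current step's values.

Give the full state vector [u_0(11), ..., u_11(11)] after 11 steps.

Simulating step by step:
t=0: [151, 215, 72, 195, 205, 250, 179, 87, 161, 141, 6, 251]
t=1: [113, 83, 123, 87, 104, 33, 109, 111, 123, 123, 35, 50]
t=2: [135, 123, 144, 120, 140, 80, 133, 133, 141, 138, 82, 106]
t=3: [143, 142, 142, 141, 143, 128, 142, 142, 143, 143, 129, 141]
t=4: [143, 143, 143, 143, 143, 144, 143, 143, 143, 143, 144, 143]
t=5: [143, 142, 143, 142, 143, 142, 142, 142, 143, 143, 142, 143]
t=6: [143, 143, 143, 143, 143, 143, 143, 143, 143, 143, 143, 143]
t=7: [143, 143, 143, 143, 143, 143, 143, 143, 143, 143, 143, 143]
t=8: [143, 143, 143, 143, 143, 143, 143, 143, 143, 143, 143, 143]
t=9: [143, 143, 143, 143, 143, 143, 143, 143, 143, 143, 143, 143]
t=10: [143, 143, 143, 143, 143, 143, 143, 143, 143, 143, 143, 143]
t=11: [143, 143, 143, 143, 143, 143, 143, 143, 143, 143, 143, 143]

Answer: [143, 143, 143, 143, 143, 143, 143, 143, 143, 143, 143, 143]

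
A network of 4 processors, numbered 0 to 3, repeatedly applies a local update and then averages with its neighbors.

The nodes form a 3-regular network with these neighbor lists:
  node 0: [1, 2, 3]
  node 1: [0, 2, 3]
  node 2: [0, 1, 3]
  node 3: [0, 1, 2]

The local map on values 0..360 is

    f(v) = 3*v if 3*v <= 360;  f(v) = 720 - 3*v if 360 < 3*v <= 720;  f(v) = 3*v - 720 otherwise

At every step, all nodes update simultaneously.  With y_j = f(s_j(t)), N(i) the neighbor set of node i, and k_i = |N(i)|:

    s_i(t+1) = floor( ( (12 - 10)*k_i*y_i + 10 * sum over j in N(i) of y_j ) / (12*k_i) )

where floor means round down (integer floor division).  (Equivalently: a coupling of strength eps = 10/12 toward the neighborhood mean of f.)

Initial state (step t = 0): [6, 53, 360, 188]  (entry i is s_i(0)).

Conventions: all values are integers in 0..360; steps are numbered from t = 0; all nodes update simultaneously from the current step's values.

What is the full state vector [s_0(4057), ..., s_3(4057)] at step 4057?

Answer: [54, 54, 54, 54]
Key observation: The state at step 8, [18, 18, 18, 18], reappears at step 12: the system is in a cycle of period 4 from step 8 on.  Therefore the state at step 4057 equals the state at step 8 + ((4057 - 8) mod 4) = 9, which is [54, 54, 54, 54].

Derivation:
t=0: [6, 53, 360, 188]
t=1: [190, 174, 152, 175]
t=2: [207, 202, 194, 202]
t=3: [118, 116, 113, 116]
t=4: [346, 347, 348, 347]
t=5: [321, 321, 320, 321]
t=6: [242, 242, 242, 242]
t=7: [6, 6, 6, 6]
t=8: [18, 18, 18, 18]
t=9: [54, 54, 54, 54]
t=10: [162, 162, 162, 162]
t=11: [234, 234, 234, 234]
t=12: [18, 18, 18, 18]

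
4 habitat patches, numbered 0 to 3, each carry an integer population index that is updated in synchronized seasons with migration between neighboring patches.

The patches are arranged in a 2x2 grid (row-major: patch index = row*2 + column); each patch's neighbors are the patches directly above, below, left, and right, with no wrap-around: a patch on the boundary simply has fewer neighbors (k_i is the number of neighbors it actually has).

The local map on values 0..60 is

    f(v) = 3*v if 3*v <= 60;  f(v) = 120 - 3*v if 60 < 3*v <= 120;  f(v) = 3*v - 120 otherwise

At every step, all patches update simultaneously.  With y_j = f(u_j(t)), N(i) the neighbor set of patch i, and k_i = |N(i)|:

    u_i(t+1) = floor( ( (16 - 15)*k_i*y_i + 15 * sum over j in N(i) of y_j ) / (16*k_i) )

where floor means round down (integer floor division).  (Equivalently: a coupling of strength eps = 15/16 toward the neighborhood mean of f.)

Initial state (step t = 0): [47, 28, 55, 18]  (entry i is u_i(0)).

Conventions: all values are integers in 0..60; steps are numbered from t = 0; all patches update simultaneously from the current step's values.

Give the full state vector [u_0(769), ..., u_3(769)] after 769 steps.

Answer: [51, 51, 51, 51]
Key observation: The state at step 14, [33, 33, 33, 33], reappears at step 18: the system is in a cycle of period 4 from step 14 on.  Therefore the state at step 769 equals the state at step 14 + ((769 - 14) mod 4) = 17, which is [51, 51, 51, 51].

Derivation:
t=0: [47, 28, 55, 18]
t=1: [39, 37, 37, 41]
t=2: [8, 3, 3, 8]
t=3: [9, 23, 23, 9]
t=4: [49, 28, 28, 49]
t=5: [35, 27, 27, 35]
t=6: [37, 16, 16, 37]
t=7: [45, 11, 11, 45]
t=8: [31, 16, 16, 31]
t=9: [46, 28, 28, 46]
t=10: [34, 19, 19, 34]
t=11: [54, 20, 20, 54]
t=12: [58, 43, 43, 58]
t=13: [11, 51, 51, 11]
t=14: [33, 33, 33, 33]
t=15: [21, 21, 21, 21]
t=16: [57, 57, 57, 57]
t=17: [51, 51, 51, 51]
t=18: [33, 33, 33, 33]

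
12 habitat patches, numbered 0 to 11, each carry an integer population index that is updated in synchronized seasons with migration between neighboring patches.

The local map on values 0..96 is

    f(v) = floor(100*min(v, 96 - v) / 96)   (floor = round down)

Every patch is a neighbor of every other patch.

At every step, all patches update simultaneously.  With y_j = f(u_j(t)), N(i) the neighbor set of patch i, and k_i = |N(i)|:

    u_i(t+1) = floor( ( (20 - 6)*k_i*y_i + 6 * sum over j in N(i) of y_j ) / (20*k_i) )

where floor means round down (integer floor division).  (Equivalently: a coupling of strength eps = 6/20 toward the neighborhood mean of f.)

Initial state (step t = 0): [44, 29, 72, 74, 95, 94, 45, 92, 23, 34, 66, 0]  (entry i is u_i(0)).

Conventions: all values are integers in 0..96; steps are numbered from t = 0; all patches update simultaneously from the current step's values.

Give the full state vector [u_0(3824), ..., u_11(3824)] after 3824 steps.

Answer: [24, 24, 24, 22, 20, 20, 24, 20, 22, 24, 24, 20]
Key observation: The state at step 7, [24, 24, 24, 22, 20, 20, 24, 20, 22, 24, 24, 20], reappears at step 8: the system is in a cycle of period 1 from step 7 on.  Therefore the state at step 3824 equals the state at step 7 + ((3824 - 7) mod 1) = 7, which is [24, 24, 24, 22, 20, 20, 24, 20, 22, 24, 24, 20].

Derivation:
t=0: [44, 29, 72, 74, 95, 94, 45, 92, 23, 34, 66, 0]
t=1: [37, 27, 24, 22, 7, 8, 38, 9, 22, 30, 28, 7]
t=2: [32, 26, 24, 22, 11, 12, 33, 13, 22, 28, 26, 11]
t=3: [29, 25, 24, 22, 14, 15, 30, 16, 22, 26, 25, 14]
t=4: [27, 24, 24, 22, 16, 17, 28, 18, 22, 25, 24, 16]
t=5: [26, 24, 24, 22, 18, 18, 26, 19, 22, 24, 24, 18]
t=6: [25, 24, 24, 22, 19, 19, 25, 20, 22, 24, 24, 19]
t=7: [24, 24, 24, 22, 20, 20, 24, 20, 22, 24, 24, 20]
t=8: [24, 24, 24, 22, 20, 20, 24, 20, 22, 24, 24, 20]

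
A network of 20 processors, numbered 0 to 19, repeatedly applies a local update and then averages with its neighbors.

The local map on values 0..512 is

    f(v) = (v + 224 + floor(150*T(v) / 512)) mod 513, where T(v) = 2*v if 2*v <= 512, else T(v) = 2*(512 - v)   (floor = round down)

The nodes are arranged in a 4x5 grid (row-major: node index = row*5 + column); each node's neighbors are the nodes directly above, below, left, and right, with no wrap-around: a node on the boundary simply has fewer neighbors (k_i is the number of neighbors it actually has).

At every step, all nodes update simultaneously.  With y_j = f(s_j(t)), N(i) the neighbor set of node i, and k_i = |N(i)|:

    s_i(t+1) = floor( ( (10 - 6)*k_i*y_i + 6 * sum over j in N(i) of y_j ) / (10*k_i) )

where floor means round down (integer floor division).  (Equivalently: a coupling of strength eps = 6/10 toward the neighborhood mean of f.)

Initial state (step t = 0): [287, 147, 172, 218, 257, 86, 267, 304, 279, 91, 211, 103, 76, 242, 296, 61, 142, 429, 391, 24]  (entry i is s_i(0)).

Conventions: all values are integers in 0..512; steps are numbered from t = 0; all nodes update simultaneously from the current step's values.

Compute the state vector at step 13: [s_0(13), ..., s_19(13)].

Simulating step by step:
t=0: [287, 147, 172, 218, 257, 86, 267, 304, 279, 91, 211, 103, 76, 242, 296, 61, 142, 429, 391, 24]
t=1: [296, 332, 328, 170, 174, 203, 249, 217, 148, 222, 231, 298, 258, 153, 198, 276, 358, 268, 177, 196]
t=2: [107, 136, 197, 417, 366, 75, 97, 145, 344, 221, 89, 122, 163, 352, 120, 120, 139, 204, 323, 167]
t=3: [391, 334, 224, 140, 138, 363, 398, 336, 189, 170, 380, 417, 351, 241, 306, 408, 350, 227, 193, 362]
t=4: [161, 142, 175, 282, 458, 167, 166, 121, 181, 315, 171, 171, 136, 85, 204, 168, 148, 94, 71, 110]
t=5: [472, 473, 398, 293, 160, 487, 471, 456, 360, 205, 492, 479, 421, 341, 193, 481, 454, 395, 360, 270]
t=6: [207, 199, 177, 215, 241, 210, 206, 188, 141, 145, 211, 204, 184, 139, 68, 207, 197, 178, 153, 101]
t=7: [36, 126, 218, 229, 188, 41, 31, 152, 322, 355, 41, 29, 149, 364, 388, 36, 125, 300, 453, 392]
t=8: [326, 291, 214, 71, 72, 284, 326, 325, 186, 127, 283, 324, 338, 210, 166, 325, 305, 270, 173, 179]
t=9: [135, 120, 142, 213, 363, 134, 140, 110, 144, 336, 134, 142, 128, 188, 390, 137, 137, 205, 333, 498]
t=10: [430, 432, 351, 231, 123, 438, 432, 425, 271, 217, 439, 442, 304, 183, 144, 439, 361, 217, 111, 182]
t=11: [189, 182, 152, 170, 207, 190, 189, 165, 97, 220, 192, 179, 119, 167, 294, 182, 152, 161, 273, 460]
t=12: [161, 301, 484, 373, 181, 11, 231, 383, 379, 133, 212, 338, 458, 351, 202, 348, 485, 391, 283, 157]
t=13: [304, 207, 178, 243, 384, 217, 135, 165, 205, 315, 128, 140, 177, 141, 224, 139, 179, 176, 211, 236]

Answer: [304, 207, 178, 243, 384, 217, 135, 165, 205, 315, 128, 140, 177, 141, 224, 139, 179, 176, 211, 236]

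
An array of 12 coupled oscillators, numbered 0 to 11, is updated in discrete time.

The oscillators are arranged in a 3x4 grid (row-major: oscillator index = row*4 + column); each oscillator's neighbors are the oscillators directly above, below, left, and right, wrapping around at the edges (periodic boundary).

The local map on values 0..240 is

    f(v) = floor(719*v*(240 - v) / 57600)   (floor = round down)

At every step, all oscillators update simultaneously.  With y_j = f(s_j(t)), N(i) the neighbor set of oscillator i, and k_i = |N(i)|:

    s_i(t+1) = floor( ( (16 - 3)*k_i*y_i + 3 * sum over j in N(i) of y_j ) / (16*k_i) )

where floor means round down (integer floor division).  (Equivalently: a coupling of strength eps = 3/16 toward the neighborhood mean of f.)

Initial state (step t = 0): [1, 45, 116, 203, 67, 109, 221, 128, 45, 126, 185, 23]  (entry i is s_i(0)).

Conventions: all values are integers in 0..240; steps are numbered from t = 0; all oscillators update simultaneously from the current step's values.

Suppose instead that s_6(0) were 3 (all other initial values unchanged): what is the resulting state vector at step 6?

Simulating step by step:
t=0: [1, 45, 116, 203, 67, 109, 3, 128, 45, 126, 185, 23]
t=1: [22, 113, 161, 95, 138, 165, 37, 159, 106, 169, 123, 74]
t=2: [80, 169, 157, 163, 167, 153, 106, 157, 168, 153, 171, 156]
t=3: [157, 151, 161, 157, 153, 165, 173, 162, 151, 163, 150, 161]
t=4: [162, 165, 158, 161, 164, 154, 146, 157, 165, 157, 165, 159]
t=5: [156, 155, 160, 158, 155, 164, 169, 161, 154, 161, 155, 159]
t=6: [163, 163, 159, 160, 163, 155, 150, 158, 164, 158, 162, 160]

Answer: [163, 163, 159, 160, 163, 155, 150, 158, 164, 158, 162, 160]
Key observation: This trace re-runs the system from the modified initial state.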